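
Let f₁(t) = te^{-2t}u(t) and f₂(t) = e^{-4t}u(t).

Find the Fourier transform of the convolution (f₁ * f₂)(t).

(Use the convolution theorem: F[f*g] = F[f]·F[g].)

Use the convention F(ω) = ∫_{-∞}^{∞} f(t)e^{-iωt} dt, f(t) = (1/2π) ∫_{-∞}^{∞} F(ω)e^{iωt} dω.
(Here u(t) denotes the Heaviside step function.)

F[f₁*f₂](ω) = \frac{1}{\left(i \omega + 2\right)^{2} \left(i \omega + 4\right)}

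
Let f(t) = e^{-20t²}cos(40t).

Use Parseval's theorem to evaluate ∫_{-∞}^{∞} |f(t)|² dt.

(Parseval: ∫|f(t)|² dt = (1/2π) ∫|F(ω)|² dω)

∫|f(t)|² dt = \frac{\sqrt{10} \sqrt{\pi} \left(1 + e^{40}\right)}{40 e^{40}}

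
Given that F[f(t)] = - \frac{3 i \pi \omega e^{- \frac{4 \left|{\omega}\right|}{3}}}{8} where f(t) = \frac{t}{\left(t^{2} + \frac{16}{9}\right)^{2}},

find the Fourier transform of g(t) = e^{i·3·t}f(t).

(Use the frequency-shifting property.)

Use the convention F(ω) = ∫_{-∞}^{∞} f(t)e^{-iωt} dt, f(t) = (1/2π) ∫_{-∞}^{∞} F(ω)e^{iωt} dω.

F[g](ω) = \frac{3 i \pi \left(3 - \omega\right) e^{- \frac{4 \left|{\omega - 3}\right|}{3}}}{8}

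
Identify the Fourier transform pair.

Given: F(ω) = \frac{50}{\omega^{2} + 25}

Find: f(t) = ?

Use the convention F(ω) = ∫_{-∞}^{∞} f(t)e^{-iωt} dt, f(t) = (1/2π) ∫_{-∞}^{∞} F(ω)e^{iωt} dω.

f(t) = 5 e^{- 5 \left|{t}\right|}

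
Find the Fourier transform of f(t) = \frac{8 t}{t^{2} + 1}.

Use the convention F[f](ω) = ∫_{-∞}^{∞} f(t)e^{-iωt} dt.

F(ω) = - 8 i \pi e^{- \left|{\omega}\right|} \operatorname{sign}{\left(\omega \right)}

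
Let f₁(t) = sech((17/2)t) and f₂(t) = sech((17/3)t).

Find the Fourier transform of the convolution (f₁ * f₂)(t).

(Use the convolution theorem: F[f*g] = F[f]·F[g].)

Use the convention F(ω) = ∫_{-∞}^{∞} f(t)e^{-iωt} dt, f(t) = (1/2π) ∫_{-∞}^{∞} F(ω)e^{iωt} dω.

F[f₁*f₂](ω) = \frac{6 \pi^{2}}{289 \cosh{\left(\frac{\pi \omega}{17} \right)} \cosh{\left(\frac{3 \pi \omega}{34} \right)}}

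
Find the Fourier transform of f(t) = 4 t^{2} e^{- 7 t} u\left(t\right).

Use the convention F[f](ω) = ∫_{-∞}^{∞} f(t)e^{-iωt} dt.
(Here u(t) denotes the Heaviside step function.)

F(ω) = \frac{8}{\left(i \omega + 7\right)^{3}}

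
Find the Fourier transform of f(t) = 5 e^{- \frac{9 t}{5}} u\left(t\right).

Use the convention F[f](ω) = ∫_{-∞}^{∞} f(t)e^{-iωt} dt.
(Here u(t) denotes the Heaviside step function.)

F(ω) = \frac{25}{5 i \omega + 9}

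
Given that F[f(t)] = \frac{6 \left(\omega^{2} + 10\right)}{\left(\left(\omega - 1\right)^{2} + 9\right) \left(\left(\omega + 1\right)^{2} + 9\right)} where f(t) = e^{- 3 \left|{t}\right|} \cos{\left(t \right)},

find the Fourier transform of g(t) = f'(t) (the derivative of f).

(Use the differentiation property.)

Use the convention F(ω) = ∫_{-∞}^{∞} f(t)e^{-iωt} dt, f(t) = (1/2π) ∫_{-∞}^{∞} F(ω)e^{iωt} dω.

F[g](ω) = \frac{6 i \omega \left(\omega^{2} + 10\right)}{\omega^{4} + 16 \omega^{2} + 100}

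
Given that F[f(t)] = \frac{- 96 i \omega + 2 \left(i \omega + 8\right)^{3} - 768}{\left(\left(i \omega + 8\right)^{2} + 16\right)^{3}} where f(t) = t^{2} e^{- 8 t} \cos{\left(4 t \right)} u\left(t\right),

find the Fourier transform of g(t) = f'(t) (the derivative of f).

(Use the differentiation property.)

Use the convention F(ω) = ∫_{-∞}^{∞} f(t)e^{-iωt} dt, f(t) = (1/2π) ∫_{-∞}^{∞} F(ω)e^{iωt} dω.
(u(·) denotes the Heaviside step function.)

F[g](ω) = - \frac{2 i \omega \left(48 i \omega - \left(i \omega + 8\right)^{3} + 384\right)}{\left(\left(i \omega + 8\right)^{2} + 16\right)^{3}}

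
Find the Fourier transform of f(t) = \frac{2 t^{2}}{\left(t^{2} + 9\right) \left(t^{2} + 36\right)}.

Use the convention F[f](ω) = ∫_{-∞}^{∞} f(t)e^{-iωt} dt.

F(ω) = \frac{2 \pi \left(2 - e^{3 \left|{\omega}\right|}\right) e^{- 6 \left|{\omega}\right|}}{9}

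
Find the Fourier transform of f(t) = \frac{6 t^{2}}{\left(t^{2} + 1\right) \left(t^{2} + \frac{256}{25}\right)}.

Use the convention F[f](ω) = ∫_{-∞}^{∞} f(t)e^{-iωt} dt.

F(ω) = - \frac{50 \pi e^{- \left|{\omega}\right|}}{77} + \frac{160 \pi e^{- \frac{16 \left|{\omega}\right|}{5}}}{77}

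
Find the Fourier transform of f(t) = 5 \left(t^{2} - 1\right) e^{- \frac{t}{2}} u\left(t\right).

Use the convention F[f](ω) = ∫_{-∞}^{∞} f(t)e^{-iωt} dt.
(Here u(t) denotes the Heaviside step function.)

F(ω) = \frac{10 \left(16 i \omega - \left(2 i \omega + 1\right)^{3} + 8\right)}{\left(2 i \omega + 1\right)^{4}}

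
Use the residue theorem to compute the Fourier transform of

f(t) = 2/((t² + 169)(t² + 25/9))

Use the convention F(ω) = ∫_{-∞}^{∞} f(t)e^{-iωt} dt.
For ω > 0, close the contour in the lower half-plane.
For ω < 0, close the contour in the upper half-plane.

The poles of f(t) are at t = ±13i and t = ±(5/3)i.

Let g(z) = f(z)e^{-iωz}; for large |z| the factor e^{-iωz} decays in the lower half-plane when ω > 0 and in the upper half-plane when ω < 0.

Case ω > 0 (lower half-plane, clockwise contour ⇒ F(ω) = -2πi·ΣRes):
  Res_{z = - 13 i} g(z) = - \frac{9 i e^{- 13 \omega}}{19448}
  Res_{z = - \frac{5 i}{3}} g(z) = \frac{27 i e^{- \frac{5 \omega}{3}}}{7480}
  F(ω) = -2πi·ΣRes = - \frac{9 \pi e^{- 13 \omega}}{9724} + \frac{27 \pi e^{- \frac{5 \omega}{3}}}{3740}

Case ω < 0 (upper half-plane, counterclockwise contour ⇒ F(ω) = +2πi·ΣRes):
  Res_{z = 13 i} g(z) = \frac{9 i e^{13 \omega}}{19448}
  Res_{z = \frac{5 i}{3}} g(z) = - \frac{27 i e^{\frac{5 \omega}{3}}}{7480}
  F(ω) = 2πi·ΣRes = \frac{9 \pi \left(39 e^{\frac{5 \omega}{3}} - 5 e^{13 \omega}\right)}{48620}

Both cases combine into a single formula in |ω|:

F(ω) = - \frac{9 \pi e^{- 13 \left|{\omega}\right|}}{9724} + \frac{27 \pi e^{- \frac{5 \left|{\omega}\right|}{3}}}{3740}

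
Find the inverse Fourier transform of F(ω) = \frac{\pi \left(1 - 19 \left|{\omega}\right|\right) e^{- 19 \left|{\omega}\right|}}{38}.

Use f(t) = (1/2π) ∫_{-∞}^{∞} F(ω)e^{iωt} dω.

f(t) = \frac{t^{2}}{\left(t^{2} + 361\right)^{2}}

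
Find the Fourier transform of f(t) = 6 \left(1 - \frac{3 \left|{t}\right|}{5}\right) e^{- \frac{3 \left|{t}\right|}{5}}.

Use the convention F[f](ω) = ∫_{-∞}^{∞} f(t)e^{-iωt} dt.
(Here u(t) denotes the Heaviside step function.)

F(ω) = \frac{9000 \omega^{2}}{\left(25 \omega^{2} + 9\right)^{2}}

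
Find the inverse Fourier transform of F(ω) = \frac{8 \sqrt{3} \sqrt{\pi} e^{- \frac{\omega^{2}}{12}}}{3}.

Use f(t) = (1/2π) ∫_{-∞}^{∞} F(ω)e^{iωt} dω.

f(t) = 8 e^{- 3 t^{2}}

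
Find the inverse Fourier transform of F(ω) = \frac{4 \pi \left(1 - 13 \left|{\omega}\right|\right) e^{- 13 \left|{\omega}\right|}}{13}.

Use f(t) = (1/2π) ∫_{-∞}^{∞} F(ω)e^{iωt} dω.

f(t) = \frac{8 t^{2}}{\left(t^{2} + 169\right)^{2}}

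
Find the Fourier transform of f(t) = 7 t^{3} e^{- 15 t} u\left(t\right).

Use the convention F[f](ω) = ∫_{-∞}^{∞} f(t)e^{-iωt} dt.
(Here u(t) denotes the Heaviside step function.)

F(ω) = \frac{42}{\left(i \omega + 15\right)^{4}}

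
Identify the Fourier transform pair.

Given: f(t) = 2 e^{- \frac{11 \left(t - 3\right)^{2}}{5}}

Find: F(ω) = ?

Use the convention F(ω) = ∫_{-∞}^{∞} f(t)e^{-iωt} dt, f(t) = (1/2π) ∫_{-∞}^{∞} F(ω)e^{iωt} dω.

F(ω) = \frac{2 \sqrt{55} \sqrt{\pi} e^{- \frac{\omega \left(5 \omega + 132 i\right)}{44}}}{11}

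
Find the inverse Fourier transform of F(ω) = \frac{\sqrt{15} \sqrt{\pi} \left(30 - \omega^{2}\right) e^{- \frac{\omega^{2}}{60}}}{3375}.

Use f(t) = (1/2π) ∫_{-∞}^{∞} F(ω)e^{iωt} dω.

f(t) = 4 t^{2} e^{- 15 t^{2}}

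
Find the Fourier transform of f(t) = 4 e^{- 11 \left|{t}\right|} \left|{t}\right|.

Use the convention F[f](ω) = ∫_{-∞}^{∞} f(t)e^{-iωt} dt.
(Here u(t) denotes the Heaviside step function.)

F(ω) = \frac{8 \left(121 - \omega^{2}\right)}{\left(\omega^{2} + 121\right)^{2}}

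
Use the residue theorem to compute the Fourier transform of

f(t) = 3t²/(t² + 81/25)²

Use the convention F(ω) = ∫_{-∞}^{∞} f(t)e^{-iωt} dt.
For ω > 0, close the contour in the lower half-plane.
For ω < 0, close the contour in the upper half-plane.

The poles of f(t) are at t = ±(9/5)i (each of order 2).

Let g(z) = f(z)e^{-iωz}; for large |z| the factor e^{-iωz} decays in the lower half-plane when ω > 0 and in the upper half-plane when ω < 0.

Case ω > 0 (lower half-plane, clockwise contour ⇒ F(ω) = -2πi·ΣRes):
  Res_{z = - \frac{9 i}{5}} g(z) = \frac{i \left(5 - 9 \omega\right) e^{- \frac{9 \omega}{5}}}{12} (pole of order 2)
  F(ω) = -2πi·ΣRes = \frac{\pi \left(5 - 9 \omega\right) e^{- \frac{9 \omega}{5}}}{6}

Case ω < 0 (upper half-plane, counterclockwise contour ⇒ F(ω) = +2πi·ΣRes):
  Res_{z = \frac{9 i}{5}} g(z) = \frac{i \left(- 9 \omega - 5\right) e^{\frac{9 \omega}{5}}}{12} (pole of order 2)
  F(ω) = 2πi·ΣRes = \frac{\pi \left(9 \omega + 5\right) e^{\frac{9 \omega}{5}}}{6}

Both cases combine into a single formula in |ω|:

F(ω) = \frac{\pi \left(5 - 9 \left|{\omega}\right|\right) e^{- \frac{9 \left|{\omega}\right|}{5}}}{6}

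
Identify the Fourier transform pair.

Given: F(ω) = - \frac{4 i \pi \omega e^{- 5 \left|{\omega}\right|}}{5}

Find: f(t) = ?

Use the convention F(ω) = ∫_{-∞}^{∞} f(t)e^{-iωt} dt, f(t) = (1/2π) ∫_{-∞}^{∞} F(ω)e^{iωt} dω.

f(t) = \frac{8 t}{\left(t^{2} + 25\right)^{2}}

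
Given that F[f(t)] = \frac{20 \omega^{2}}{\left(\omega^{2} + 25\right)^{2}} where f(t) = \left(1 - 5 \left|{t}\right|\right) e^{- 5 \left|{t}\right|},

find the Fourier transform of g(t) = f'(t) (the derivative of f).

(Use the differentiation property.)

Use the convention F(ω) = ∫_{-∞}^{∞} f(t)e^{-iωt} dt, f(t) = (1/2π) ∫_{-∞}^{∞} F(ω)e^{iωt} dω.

F[g](ω) = \frac{20 i \omega^{3}}{\left(\omega^{2} + 25\right)^{2}}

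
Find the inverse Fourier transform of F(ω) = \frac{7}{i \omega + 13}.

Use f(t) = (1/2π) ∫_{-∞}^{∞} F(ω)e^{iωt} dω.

f(t) = 7 e^{- 13 t} u\left(t\right)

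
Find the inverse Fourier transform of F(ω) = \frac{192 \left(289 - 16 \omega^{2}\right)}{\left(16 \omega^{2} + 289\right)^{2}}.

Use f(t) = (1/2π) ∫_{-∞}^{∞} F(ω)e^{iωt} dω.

f(t) = 6 e^{- \frac{17 \left|{t}\right|}{4}} \left|{t}\right|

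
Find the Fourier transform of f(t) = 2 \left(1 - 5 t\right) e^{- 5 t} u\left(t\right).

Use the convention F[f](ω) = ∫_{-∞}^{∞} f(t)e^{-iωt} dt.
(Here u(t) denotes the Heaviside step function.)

F(ω) = \frac{2 i \omega}{- \omega^{2} + 10 i \omega + 25}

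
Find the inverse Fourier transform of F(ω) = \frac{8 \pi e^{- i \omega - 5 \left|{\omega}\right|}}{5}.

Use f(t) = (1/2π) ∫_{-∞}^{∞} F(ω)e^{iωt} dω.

f(t) = \frac{8}{\left(t - 1\right)^{2} + 25}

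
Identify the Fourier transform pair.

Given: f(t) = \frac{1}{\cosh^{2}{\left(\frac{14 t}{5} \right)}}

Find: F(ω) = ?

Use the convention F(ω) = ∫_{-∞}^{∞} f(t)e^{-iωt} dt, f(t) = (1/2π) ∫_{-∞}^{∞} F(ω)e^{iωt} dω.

F(ω) = \frac{25 \pi \omega}{196 \sinh{\left(\frac{5 \pi \omega}{28} \right)}}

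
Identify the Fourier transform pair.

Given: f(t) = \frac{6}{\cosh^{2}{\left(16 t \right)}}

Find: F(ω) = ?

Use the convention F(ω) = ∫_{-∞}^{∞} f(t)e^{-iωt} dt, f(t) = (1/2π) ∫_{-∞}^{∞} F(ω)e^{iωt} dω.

F(ω) = \frac{3 \pi \omega}{128 \sinh{\left(\frac{\pi \omega}{32} \right)}}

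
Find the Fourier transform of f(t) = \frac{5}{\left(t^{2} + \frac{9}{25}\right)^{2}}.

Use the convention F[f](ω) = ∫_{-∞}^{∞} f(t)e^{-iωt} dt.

F(ω) = \frac{125 \pi \left(3 \left|{\omega}\right| + 5\right) e^{- \frac{3 \left|{\omega}\right|}{5}}}{54}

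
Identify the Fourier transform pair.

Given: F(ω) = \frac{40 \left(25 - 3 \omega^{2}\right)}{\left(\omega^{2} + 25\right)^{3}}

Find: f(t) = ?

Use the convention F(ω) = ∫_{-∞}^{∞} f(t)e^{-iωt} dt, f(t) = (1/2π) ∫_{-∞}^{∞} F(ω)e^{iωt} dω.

f(t) = 2 t^{2} e^{- 5 \left|{t}\right|}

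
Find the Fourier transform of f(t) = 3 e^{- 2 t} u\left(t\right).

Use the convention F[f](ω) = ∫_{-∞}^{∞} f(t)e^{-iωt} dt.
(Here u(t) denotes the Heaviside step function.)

F(ω) = \frac{3}{i \omega + 2}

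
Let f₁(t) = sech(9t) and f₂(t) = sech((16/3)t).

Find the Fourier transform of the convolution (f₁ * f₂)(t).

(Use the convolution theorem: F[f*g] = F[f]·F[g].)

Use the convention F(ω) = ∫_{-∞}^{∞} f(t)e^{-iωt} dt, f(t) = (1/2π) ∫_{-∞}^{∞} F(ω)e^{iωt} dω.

F[f₁*f₂](ω) = \frac{\pi^{2}}{48 \cosh{\left(\frac{\pi \omega}{18} \right)} \cosh{\left(\frac{3 \pi \omega}{32} \right)}}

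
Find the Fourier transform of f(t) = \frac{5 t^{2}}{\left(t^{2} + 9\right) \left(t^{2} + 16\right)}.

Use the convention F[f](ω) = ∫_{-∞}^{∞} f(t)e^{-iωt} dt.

F(ω) = \frac{5 \pi \left(4 - 3 e^{\left|{\omega}\right|}\right) e^{- 4 \left|{\omega}\right|}}{7}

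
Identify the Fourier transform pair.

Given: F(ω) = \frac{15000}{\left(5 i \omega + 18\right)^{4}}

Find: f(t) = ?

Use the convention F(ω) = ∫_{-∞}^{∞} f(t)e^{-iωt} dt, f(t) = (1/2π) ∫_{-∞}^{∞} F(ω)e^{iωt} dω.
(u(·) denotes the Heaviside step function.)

f(t) = 4 t^{3} e^{- \frac{18 t}{5}} u\left(t\right)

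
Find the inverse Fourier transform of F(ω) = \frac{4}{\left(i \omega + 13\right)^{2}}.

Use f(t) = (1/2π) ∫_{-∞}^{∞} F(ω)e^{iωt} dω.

f(t) = 4 t e^{- 13 t} u\left(t\right)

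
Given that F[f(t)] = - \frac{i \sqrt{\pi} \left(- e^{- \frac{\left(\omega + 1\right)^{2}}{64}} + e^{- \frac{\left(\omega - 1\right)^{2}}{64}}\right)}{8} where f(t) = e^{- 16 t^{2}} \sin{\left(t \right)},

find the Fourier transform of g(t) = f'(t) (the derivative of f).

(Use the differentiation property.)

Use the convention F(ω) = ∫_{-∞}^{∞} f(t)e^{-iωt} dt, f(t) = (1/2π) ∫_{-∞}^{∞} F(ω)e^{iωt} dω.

F[g](ω) = \frac{\sqrt{\pi} \omega \left(e^{\frac{\omega}{16}} - 1\right) e^{- \frac{\omega^{2}}{64} - \frac{\omega}{32} - \frac{1}{64}}}{8}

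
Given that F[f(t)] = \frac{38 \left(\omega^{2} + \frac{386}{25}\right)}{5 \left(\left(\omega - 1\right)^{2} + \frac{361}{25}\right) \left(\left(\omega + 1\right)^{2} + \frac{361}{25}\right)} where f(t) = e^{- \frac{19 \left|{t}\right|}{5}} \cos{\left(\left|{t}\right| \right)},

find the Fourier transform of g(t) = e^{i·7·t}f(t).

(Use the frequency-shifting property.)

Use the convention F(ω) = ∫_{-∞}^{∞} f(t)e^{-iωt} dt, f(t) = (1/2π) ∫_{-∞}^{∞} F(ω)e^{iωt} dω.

F[g](ω) = \frac{190 \left(25 \left(\omega - 7\right)^{2} + 386\right)}{\left(25 \left(\omega - 8\right)^{2} + 361\right) \left(25 \left(\omega - 6\right)^{2} + 361\right)}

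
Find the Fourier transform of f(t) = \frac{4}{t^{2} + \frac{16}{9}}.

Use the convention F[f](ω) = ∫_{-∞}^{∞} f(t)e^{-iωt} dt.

F(ω) = 3 \pi e^{- \frac{4 \left|{\omega}\right|}{3}}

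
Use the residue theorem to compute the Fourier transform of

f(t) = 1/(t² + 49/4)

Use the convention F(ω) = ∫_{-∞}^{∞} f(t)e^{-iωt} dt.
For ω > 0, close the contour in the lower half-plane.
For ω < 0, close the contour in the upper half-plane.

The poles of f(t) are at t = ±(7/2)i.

Let g(z) = f(z)e^{-iωz}; for large |z| the factor e^{-iωz} decays in the lower half-plane when ω > 0 and in the upper half-plane when ω < 0.

Case ω > 0 (lower half-plane, clockwise contour ⇒ F(ω) = -2πi·ΣRes):
  Res_{z = - \frac{7 i}{2}} g(z) = \frac{i e^{- \frac{7 \omega}{2}}}{7}
  F(ω) = -2πi·ΣRes = \frac{2 \pi e^{- \frac{7 \omega}{2}}}{7}

Case ω < 0 (upper half-plane, counterclockwise contour ⇒ F(ω) = +2πi·ΣRes):
  Res_{z = \frac{7 i}{2}} g(z) = - \frac{i e^{\frac{7 \omega}{2}}}{7}
  F(ω) = 2πi·ΣRes = \frac{2 \pi e^{\frac{7 \omega}{2}}}{7}

Both cases combine into a single formula in |ω|:

F(ω) = \frac{2 \pi e^{- \frac{7 \left|{\omega}\right|}{2}}}{7}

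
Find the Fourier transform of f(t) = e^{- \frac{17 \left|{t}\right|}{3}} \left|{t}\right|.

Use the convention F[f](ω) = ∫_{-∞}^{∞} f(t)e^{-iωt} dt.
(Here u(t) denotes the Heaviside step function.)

F(ω) = \frac{18 \left(289 - 9 \omega^{2}\right)}{\left(9 \omega^{2} + 289\right)^{2}}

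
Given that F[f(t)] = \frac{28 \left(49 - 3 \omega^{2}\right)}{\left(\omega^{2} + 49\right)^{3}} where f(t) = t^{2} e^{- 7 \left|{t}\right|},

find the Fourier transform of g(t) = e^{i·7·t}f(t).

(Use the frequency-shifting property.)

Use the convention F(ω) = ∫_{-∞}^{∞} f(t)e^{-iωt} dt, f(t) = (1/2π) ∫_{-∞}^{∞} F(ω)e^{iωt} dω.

F[g](ω) = \frac{28 \left(49 - 3 \left(\omega - 7\right)^{2}\right)}{\left(\left(\omega - 7\right)^{2} + 49\right)^{3}}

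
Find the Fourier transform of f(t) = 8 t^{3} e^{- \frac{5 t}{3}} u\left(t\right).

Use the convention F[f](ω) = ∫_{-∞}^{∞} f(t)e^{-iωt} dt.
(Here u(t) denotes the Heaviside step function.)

F(ω) = \frac{3888}{\left(3 i \omega + 5\right)^{4}}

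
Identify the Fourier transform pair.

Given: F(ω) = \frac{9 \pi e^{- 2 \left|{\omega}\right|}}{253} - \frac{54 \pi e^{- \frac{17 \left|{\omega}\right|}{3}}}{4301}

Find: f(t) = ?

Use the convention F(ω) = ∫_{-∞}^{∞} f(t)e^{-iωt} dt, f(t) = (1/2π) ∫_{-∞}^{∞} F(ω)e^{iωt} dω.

f(t) = \frac{2}{\left(t^{2} + 4\right) \left(t^{2} + \frac{289}{9}\right)}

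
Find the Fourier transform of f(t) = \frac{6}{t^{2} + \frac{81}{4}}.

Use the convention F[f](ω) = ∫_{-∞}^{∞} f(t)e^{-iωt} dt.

F(ω) = \frac{4 \pi e^{- \frac{9 \left|{\omega}\right|}{2}}}{3}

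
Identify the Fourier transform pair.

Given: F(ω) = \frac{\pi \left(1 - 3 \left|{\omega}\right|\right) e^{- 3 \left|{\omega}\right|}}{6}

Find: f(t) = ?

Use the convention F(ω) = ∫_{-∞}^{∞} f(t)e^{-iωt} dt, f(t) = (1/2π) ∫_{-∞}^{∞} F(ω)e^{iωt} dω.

f(t) = \frac{t^{2}}{\left(t^{2} + 9\right)^{2}}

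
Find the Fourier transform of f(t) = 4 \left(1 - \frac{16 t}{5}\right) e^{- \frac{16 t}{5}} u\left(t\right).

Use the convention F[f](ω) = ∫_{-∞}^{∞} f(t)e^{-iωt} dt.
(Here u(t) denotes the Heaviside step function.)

F(ω) = \frac{100 i \omega}{- 25 \omega^{2} + 160 i \omega + 256}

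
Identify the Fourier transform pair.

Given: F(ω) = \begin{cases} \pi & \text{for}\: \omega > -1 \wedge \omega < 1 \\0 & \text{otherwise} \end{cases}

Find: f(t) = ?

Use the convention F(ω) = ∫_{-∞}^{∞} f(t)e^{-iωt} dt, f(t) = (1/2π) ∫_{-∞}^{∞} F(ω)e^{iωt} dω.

f(t) = \frac{\sin{\left(t \right)}}{t}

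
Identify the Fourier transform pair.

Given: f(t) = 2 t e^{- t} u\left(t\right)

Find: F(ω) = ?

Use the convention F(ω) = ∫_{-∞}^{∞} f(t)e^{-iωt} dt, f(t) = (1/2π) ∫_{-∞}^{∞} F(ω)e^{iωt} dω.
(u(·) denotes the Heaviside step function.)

F(ω) = \frac{2}{\left(i \omega + 1\right)^{2}}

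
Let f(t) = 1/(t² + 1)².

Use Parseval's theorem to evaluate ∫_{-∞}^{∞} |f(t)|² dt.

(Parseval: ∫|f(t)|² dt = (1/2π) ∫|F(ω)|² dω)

∫|f(t)|² dt = \frac{5 \pi}{16}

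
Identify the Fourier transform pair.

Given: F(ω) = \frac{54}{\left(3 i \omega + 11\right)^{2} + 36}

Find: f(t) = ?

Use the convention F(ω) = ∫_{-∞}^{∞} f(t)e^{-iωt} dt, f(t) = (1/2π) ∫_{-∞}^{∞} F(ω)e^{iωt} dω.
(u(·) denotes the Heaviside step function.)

f(t) = 3 e^{- \frac{11 t}{3}} \sin{\left(2 t \right)} u\left(t\right)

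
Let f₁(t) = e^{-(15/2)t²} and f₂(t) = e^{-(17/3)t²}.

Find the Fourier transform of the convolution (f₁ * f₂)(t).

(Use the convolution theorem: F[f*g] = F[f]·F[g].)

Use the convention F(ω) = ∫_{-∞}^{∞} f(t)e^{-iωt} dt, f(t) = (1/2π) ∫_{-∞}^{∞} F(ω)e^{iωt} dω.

F[f₁*f₂](ω) = \frac{\sqrt{170} \pi e^{- \frac{79 \omega^{2}}{1020}}}{85}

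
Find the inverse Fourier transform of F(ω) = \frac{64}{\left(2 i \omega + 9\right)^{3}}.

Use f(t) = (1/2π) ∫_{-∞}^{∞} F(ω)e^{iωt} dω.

f(t) = 4 t^{2} e^{- \frac{9 t}{2}} u\left(t\right)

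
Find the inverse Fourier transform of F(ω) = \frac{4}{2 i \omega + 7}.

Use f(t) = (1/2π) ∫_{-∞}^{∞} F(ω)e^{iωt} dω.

f(t) = 2 e^{- \frac{7 t}{2}} u\left(t\right)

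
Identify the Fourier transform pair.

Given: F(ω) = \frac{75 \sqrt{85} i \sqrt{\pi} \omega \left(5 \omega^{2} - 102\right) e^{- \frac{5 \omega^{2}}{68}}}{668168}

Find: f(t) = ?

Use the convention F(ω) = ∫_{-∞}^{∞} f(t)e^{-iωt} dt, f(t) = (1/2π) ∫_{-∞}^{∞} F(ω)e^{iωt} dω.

f(t) = 3 t^{3} e^{- \frac{17 t^{2}}{5}}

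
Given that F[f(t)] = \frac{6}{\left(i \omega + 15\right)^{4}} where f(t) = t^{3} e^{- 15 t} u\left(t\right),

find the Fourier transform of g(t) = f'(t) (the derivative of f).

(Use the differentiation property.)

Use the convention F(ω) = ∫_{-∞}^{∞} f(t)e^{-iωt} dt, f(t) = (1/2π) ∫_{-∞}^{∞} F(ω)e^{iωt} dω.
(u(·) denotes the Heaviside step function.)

F[g](ω) = \frac{6 i \omega}{\left(i \omega + 15\right)^{4}}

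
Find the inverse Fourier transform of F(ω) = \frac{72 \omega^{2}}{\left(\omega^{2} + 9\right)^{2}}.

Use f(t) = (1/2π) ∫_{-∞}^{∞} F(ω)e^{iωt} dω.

f(t) = 6 \left(1 - 3 \left|{t}\right|\right) e^{- 3 \left|{t}\right|}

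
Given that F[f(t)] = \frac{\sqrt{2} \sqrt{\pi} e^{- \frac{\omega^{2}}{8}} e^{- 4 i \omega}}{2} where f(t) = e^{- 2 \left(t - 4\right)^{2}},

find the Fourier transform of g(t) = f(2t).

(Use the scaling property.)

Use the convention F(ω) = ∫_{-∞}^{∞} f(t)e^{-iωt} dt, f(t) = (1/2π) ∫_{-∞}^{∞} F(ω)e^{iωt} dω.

F[g](ω) = \frac{\sqrt{2} \sqrt{\pi} e^{- \frac{\omega \left(\omega + 64 i\right)}{32}}}{4}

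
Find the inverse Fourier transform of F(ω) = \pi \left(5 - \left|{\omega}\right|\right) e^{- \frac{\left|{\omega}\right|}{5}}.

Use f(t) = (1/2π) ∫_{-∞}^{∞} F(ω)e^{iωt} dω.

f(t) = \frac{2 t^{2}}{\left(t^{2} + \frac{1}{25}\right)^{2}}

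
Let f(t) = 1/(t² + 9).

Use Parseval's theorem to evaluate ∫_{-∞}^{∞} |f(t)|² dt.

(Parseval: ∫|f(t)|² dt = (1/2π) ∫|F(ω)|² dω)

∫|f(t)|² dt = \frac{\pi}{54}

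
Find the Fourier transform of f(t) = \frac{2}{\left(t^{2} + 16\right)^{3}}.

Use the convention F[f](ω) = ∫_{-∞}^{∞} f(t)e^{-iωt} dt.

F(ω) = \frac{\pi \left(16 \omega^{2} + 12 \left|{\omega}\right| + 3\right) e^{- 4 \left|{\omega}\right|}}{4096}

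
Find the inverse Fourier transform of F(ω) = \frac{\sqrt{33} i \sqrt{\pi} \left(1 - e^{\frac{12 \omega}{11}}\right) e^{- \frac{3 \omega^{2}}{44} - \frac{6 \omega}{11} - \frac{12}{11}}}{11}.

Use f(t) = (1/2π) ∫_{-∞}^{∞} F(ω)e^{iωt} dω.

f(t) = 2 e^{- \frac{11 t^{2}}{3}} \sin{\left(4 t \right)}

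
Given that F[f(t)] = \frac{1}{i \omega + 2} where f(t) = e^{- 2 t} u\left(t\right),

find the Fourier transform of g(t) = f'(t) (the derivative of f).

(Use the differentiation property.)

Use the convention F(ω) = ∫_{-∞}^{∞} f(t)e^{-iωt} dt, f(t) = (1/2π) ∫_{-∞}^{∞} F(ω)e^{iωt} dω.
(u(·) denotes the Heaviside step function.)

F[g](ω) = \frac{\omega}{\omega - 2 i}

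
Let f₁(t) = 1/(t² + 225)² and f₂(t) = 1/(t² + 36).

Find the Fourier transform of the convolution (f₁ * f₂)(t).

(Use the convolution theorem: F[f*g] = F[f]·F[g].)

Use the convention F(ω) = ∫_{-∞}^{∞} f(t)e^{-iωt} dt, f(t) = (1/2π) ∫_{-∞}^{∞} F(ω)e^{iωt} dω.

F[f₁*f₂](ω) = \frac{\pi^{2} \left(15 \left|{\omega}\right| + 1\right) e^{- 21 \left|{\omega}\right|}}{40500}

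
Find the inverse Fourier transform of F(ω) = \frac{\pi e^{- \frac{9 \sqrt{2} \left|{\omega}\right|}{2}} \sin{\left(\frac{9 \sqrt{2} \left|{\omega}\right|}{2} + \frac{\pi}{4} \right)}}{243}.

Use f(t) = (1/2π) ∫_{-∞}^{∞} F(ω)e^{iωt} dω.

f(t) = \frac{3}{t^{4} + 6561}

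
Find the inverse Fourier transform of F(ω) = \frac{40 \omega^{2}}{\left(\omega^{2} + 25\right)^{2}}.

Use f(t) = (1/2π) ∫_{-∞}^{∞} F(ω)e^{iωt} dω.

f(t) = 2 \left(1 - 5 \left|{t}\right|\right) e^{- 5 \left|{t}\right|}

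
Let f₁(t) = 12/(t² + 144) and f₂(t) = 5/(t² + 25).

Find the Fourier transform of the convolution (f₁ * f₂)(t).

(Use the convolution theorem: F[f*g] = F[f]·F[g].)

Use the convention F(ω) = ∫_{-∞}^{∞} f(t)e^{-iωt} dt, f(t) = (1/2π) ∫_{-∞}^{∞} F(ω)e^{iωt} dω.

F[f₁*f₂](ω) = \pi^{2} e^{- 17 \left|{\omega}\right|}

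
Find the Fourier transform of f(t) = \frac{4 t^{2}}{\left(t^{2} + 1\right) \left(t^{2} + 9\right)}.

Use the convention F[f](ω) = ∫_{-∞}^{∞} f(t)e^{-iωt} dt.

F(ω) = \frac{\pi \left(3 - e^{2 \left|{\omega}\right|}\right) e^{- 3 \left|{\omega}\right|}}{2}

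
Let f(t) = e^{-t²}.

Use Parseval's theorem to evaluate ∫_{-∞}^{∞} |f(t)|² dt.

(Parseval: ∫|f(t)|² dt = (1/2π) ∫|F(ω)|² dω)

∫|f(t)|² dt = \frac{\sqrt{2} \sqrt{\pi}}{2}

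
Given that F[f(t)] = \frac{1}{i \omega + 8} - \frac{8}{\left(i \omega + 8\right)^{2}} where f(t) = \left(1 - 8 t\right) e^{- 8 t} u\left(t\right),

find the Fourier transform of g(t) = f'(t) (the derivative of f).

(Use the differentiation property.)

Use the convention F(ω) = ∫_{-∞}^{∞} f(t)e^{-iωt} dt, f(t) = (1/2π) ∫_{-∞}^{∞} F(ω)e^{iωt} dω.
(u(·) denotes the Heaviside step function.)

F[g](ω) = \frac{\omega^{2}}{\omega^{2} - 16 i \omega - 64}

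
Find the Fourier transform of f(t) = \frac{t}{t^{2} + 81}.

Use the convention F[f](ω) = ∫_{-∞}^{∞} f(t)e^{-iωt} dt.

F(ω) = - i \pi e^{- 9 \left|{\omega}\right|} \operatorname{sign}{\left(\omega \right)}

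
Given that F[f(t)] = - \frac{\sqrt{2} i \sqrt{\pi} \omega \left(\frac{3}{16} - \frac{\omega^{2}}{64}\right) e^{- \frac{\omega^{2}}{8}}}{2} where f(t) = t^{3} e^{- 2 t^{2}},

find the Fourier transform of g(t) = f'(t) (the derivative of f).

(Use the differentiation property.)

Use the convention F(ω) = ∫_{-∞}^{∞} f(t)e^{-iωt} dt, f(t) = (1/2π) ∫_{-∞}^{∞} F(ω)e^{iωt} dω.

F[g](ω) = \frac{\sqrt{2} \sqrt{\pi} \omega^{2} \left(12 - \omega^{2}\right) e^{- \frac{\omega^{2}}{8}}}{128}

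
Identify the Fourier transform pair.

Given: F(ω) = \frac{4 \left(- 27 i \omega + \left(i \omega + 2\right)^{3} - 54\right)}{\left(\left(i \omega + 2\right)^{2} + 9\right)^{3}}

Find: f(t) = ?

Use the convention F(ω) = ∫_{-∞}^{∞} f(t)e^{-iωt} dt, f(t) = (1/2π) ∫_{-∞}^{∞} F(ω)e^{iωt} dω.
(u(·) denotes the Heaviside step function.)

f(t) = 2 t^{2} e^{- 2 t} \cos{\left(3 t \right)} u\left(t\right)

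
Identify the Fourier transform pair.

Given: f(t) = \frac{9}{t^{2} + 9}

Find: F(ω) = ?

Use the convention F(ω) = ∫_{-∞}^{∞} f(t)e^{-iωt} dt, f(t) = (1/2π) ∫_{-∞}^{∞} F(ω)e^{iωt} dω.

F(ω) = 3 \pi e^{- 3 \left|{\omega}\right|}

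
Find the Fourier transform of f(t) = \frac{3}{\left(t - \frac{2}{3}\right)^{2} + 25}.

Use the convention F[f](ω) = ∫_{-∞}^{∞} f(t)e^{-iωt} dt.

F(ω) = \frac{3 \pi e^{- \frac{2 i \omega}{3} - 5 \left|{\omega}\right|}}{5}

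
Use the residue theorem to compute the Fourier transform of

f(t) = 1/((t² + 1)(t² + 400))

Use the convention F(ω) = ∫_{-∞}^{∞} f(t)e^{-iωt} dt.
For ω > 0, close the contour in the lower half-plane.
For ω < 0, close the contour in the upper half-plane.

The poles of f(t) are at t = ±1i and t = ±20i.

Let g(z) = f(z)e^{-iωz}; for large |z| the factor e^{-iωz} decays in the lower half-plane when ω > 0 and in the upper half-plane when ω < 0.

Case ω > 0 (lower half-plane, clockwise contour ⇒ F(ω) = -2πi·ΣRes):
  Res_{z = - i} g(z) = \frac{i e^{- \omega}}{798}
  Res_{z = - 20 i} g(z) = - \frac{i e^{- 20 \omega}}{15960}
  F(ω) = -2πi·ΣRes = \frac{\pi e^{- \omega}}{399} - \frac{\pi e^{- 20 \omega}}{7980}

Case ω < 0 (upper half-plane, counterclockwise contour ⇒ F(ω) = +2πi·ΣRes):
  Res_{z = i} g(z) = - \frac{i e^{\omega}}{798}
  Res_{z = 20 i} g(z) = \frac{i e^{20 \omega}}{15960}
  F(ω) = 2πi·ΣRes = \frac{\pi \left(20 - e^{19 \omega}\right) e^{\omega}}{7980}

Both cases combine into a single formula in |ω|:

F(ω) = \frac{\pi e^{- \left|{\omega}\right|}}{399} - \frac{\pi e^{- 20 \left|{\omega}\right|}}{7980}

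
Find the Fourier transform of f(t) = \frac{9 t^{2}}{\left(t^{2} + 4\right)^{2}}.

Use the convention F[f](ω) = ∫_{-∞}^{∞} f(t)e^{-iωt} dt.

F(ω) = \frac{9 \pi \left(1 - 2 \left|{\omega}\right|\right) e^{- 2 \left|{\omega}\right|}}{4}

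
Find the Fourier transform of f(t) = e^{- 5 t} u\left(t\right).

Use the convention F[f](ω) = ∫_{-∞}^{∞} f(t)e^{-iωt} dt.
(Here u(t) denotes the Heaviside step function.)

F(ω) = \frac{1}{i \omega + 5}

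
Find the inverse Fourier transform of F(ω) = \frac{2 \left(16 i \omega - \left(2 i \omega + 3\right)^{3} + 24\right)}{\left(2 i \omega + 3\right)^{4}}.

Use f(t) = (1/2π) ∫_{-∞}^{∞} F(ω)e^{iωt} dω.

f(t) = \left(t^{2} - 1\right) e^{- \frac{3 t}{2}} u\left(t\right)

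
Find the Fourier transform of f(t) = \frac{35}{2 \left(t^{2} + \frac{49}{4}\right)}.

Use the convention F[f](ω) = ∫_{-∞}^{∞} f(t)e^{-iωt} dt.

F(ω) = 5 \pi e^{- \frac{7 \left|{\omega}\right|}{2}}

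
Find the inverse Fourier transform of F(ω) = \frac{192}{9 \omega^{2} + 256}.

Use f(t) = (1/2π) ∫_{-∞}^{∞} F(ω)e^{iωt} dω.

f(t) = 2 e^{- \frac{16 \left|{t}\right|}{3}}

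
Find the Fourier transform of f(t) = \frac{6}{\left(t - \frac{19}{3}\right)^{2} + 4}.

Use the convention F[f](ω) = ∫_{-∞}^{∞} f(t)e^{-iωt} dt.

F(ω) = 3 \pi e^{- \frac{19 i \omega}{3} - 2 \left|{\omega}\right|}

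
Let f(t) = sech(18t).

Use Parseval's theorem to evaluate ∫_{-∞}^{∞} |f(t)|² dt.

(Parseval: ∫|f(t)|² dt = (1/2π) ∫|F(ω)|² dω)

∫|f(t)|² dt = \frac{1}{9}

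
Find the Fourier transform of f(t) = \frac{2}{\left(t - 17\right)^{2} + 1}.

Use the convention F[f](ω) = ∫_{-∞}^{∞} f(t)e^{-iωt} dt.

F(ω) = 2 \pi e^{- 17 i \omega - \left|{\omega}\right|}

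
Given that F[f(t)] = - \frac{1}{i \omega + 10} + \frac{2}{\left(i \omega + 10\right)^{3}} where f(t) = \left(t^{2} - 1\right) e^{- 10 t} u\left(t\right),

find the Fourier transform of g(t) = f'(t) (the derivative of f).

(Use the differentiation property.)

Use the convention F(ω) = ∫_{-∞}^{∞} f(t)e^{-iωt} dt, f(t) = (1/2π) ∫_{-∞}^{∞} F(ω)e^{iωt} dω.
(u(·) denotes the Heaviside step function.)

F[g](ω) = \frac{i \omega \left(2 i \omega - \left(i \omega + 10\right)^{3} + 20\right)}{\left(i \omega + 10\right)^{4}}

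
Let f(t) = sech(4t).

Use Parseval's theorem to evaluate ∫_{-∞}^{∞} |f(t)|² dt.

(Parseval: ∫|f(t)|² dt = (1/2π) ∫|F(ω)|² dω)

∫|f(t)|² dt = \frac{1}{2}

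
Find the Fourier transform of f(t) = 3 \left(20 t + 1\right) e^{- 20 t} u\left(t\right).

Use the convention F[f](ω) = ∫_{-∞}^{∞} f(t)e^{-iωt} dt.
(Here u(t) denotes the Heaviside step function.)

F(ω) = \frac{3 \left(- i \omega - 40\right)}{\omega^{2} - 40 i \omega - 400}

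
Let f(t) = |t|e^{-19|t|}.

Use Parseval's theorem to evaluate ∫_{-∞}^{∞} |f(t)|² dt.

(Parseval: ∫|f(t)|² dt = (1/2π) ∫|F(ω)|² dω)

∫|f(t)|² dt = \frac{1}{13718}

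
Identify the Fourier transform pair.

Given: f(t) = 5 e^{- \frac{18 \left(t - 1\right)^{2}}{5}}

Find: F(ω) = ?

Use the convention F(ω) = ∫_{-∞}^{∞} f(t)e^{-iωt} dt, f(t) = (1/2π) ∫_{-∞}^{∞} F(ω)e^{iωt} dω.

F(ω) = \frac{5 \sqrt{10} \sqrt{\pi} e^{- \omega \left(\frac{5 \omega}{72} + i\right)}}{6}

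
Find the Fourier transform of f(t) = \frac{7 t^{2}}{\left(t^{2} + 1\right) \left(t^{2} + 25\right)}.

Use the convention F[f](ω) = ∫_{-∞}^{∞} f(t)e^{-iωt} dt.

F(ω) = \frac{7 \pi \left(5 - e^{4 \left|{\omega}\right|}\right) e^{- 5 \left|{\omega}\right|}}{24}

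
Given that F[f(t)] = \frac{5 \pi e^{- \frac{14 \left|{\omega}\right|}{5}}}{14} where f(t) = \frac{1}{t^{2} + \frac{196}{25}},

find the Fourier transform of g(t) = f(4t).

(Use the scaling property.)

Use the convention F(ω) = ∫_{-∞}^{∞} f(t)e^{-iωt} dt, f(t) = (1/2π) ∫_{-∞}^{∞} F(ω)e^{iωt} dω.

F[g](ω) = \frac{5 \pi e^{- \frac{7 \left|{\omega}\right|}{10}}}{56}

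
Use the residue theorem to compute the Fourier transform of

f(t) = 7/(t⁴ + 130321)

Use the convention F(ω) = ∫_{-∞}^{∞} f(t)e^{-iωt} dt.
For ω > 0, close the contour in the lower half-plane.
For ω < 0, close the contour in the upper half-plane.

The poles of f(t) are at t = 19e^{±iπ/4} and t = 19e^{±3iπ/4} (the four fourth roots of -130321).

Let g(z) = f(z)e^{-iωz}; for large |z| the factor e^{-iωz} decays in the lower half-plane when ω > 0 and in the upper half-plane when ω < 0.

Case ω > 0 (lower half-plane, clockwise contour ⇒ F(ω) = -2πi·ΣRes):
  Res_{z = - \frac{19 \sqrt{2}}{2} - \frac{19 \sqrt{2} i}{2}} g(z) = \frac{7 \sqrt{2} i \left(1 - i\right) e^{\frac{19 \sqrt{2} \omega \left(-1 + i\right)}{2}}}{54872}
  Res_{z = \frac{19 \sqrt{2}}{2} - \frac{19 \sqrt{2} i}{2}} g(z) = \frac{7 \sqrt{2} i \left(1 + i\right) e^{- \frac{19 \sqrt{2} \omega \left(1 + i\right)}{2}}}{54872}
  F(ω) = -2πi·ΣRes = \frac{7 \sqrt{2} \pi \left(1 - i\right) \left(e^{19 \sqrt{2} i \omega} + i\right) e^{- \frac{19 \sqrt{2} \omega \left(1 + i\right)}{2}}}{27436} = \frac{7 \pi e^{- \frac{19 \sqrt{2} \omega}{2}} \sin{\left(\frac{19 \sqrt{2} \omega}{2} + \frac{\pi}{4} \right)}}{6859}

Case ω < 0 (upper half-plane, counterclockwise contour ⇒ F(ω) = +2πi·ΣRes):
  Res_{z = \frac{19 \sqrt{2}}{2} + \frac{19 \sqrt{2} i}{2}} g(z) = \frac{7 \sqrt{2} i \left(-1 + i\right) e^{\frac{19 \sqrt{2} \omega \left(1 - i\right)}{2}}}{54872}
  Res_{z = - \frac{19 \sqrt{2}}{2} + \frac{19 \sqrt{2} i}{2}} g(z) = \frac{7 \sqrt{2} \left(1 - i\right) e^{\frac{19 \sqrt{2} \omega \left(1 + i\right)}{2}}}{54872}
  F(ω) = 2πi·ΣRes = - \frac{7 \sqrt{2} i \pi \left(i \left(1 - i\right) e^{\frac{19 \sqrt{2} \omega \left(1 - i\right)}{2}} - \left(1 - i\right) e^{\frac{19 \sqrt{2} \omega \left(1 + i\right)}{2}}\right)}{27436} = \frac{7 \pi e^{\frac{19 \sqrt{2} \omega}{2}} \cos{\left(\frac{19 \sqrt{2} \omega}{2} + \frac{\pi}{4} \right)}}{6859}

Both cases combine into a single formula in |ω|:

F(ω) = \frac{7 \pi e^{- \frac{19 \sqrt{2} \left|{\omega}\right|}{2}} \sin{\left(\frac{19 \sqrt{2} \left|{\omega}\right|}{2} + \frac{\pi}{4} \right)}}{6859}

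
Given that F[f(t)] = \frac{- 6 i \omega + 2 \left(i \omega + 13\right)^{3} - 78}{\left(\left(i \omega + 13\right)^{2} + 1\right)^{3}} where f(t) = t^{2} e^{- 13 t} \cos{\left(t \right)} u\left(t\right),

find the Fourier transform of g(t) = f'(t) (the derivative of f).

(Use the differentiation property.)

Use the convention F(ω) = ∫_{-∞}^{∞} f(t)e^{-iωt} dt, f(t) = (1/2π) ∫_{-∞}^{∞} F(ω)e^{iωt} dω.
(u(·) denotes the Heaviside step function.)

F[g](ω) = - \frac{2 i \omega \left(3 i \omega - \left(i \omega + 13\right)^{3} + 39\right)}{\left(\left(i \omega + 13\right)^{2} + 1\right)^{3}}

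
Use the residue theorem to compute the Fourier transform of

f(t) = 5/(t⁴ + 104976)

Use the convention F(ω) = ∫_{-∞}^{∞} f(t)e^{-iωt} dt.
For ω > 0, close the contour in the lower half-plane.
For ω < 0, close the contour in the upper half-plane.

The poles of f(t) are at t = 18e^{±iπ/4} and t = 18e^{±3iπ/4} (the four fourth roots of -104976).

Let g(z) = f(z)e^{-iωz}; for large |z| the factor e^{-iωz} decays in the lower half-plane when ω > 0 and in the upper half-plane when ω < 0.

Case ω > 0 (lower half-plane, clockwise contour ⇒ F(ω) = -2πi·ΣRes):
  Res_{z = - 9 \sqrt{2} - 9 \sqrt{2} i} g(z) = \frac{5 \sqrt{2} i \left(1 - i\right) e^{9 \sqrt{2} \omega \left(-1 + i\right)}}{46656}
  Res_{z = 9 \sqrt{2} - 9 \sqrt{2} i} g(z) = \frac{5 \sqrt{2} i \left(1 + i\right) e^{- 9 \sqrt{2} \omega \left(1 + i\right)}}{46656}
  F(ω) = -2πi·ΣRes = \frac{5 \sqrt{2} \pi \left(1 - i\right) \left(e^{18 \sqrt{2} i \omega} + i\right) e^{- 9 \sqrt{2} \omega \left(1 + i\right)}}{23328} = \frac{5 \pi e^{- 9 \sqrt{2} \omega} \sin{\left(9 \sqrt{2} \omega + \frac{\pi}{4} \right)}}{5832}

Case ω < 0 (upper half-plane, counterclockwise contour ⇒ F(ω) = +2πi·ΣRes):
  Res_{z = 9 \sqrt{2} + 9 \sqrt{2} i} g(z) = \frac{5 \sqrt{2} i \left(-1 + i\right) e^{9 \sqrt{2} \omega \left(1 - i\right)}}{46656}
  Res_{z = - 9 \sqrt{2} + 9 \sqrt{2} i} g(z) = \frac{5 \sqrt{2} \left(1 - i\right) e^{9 \sqrt{2} \omega \left(1 + i\right)}}{46656}
  F(ω) = 2πi·ΣRes = - \frac{5 \sqrt{2} i \pi \left(i \left(1 - i\right) e^{9 \sqrt{2} \omega \left(1 - i\right)} - \left(1 - i\right) e^{9 \sqrt{2} \omega \left(1 + i\right)}\right)}{23328} = \frac{5 \pi e^{9 \sqrt{2} \omega} \cos{\left(9 \sqrt{2} \omega + \frac{\pi}{4} \right)}}{5832}

Both cases combine into a single formula in |ω|:

F(ω) = \frac{5 \pi e^{- 9 \sqrt{2} \left|{\omega}\right|} \sin{\left(9 \sqrt{2} \left|{\omega}\right| + \frac{\pi}{4} \right)}}{5832}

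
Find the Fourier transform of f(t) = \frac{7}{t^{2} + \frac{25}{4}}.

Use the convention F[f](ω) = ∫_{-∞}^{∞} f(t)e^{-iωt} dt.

F(ω) = \frac{14 \pi e^{- \frac{5 \left|{\omega}\right|}{2}}}{5}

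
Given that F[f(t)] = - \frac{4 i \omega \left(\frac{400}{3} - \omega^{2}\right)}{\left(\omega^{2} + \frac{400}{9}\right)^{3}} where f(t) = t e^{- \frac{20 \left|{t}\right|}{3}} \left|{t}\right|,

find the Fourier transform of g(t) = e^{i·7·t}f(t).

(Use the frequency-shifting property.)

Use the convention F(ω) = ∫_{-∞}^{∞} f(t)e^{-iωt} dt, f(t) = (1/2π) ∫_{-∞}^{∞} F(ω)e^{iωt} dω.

F[g](ω) = \frac{972 i \left(\omega - 7\right) \left(3 \left(\omega - 7\right)^{2} - 400\right)}{\left(9 \left(\omega - 7\right)^{2} + 400\right)^{3}}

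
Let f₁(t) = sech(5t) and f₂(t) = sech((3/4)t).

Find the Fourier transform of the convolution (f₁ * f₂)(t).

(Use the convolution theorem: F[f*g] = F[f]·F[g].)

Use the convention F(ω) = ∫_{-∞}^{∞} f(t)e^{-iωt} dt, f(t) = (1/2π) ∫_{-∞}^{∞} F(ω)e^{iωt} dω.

F[f₁*f₂](ω) = \frac{4 \pi^{2}}{15 \cosh{\left(\frac{\pi \omega}{10} \right)} \cosh{\left(\frac{2 \pi \omega}{3} \right)}}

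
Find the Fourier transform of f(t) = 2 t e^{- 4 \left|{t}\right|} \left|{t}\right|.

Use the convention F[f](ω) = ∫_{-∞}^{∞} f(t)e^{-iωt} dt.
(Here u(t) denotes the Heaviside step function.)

F(ω) = \frac{8 i \omega \left(\omega^{2} - 48\right)}{\left(\omega^{2} + 16\right)^{3}}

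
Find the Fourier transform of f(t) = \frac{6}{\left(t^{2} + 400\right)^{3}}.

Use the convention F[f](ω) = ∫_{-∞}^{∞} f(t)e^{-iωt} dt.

F(ω) = \frac{3 \pi \left(400 \omega^{2} + 60 \left|{\omega}\right| + 3\right) e^{- 20 \left|{\omega}\right|}}{12800000}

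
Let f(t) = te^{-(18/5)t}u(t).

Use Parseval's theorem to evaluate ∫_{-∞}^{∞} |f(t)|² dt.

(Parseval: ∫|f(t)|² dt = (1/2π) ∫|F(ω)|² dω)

∫|f(t)|² dt = \frac{125}{23328}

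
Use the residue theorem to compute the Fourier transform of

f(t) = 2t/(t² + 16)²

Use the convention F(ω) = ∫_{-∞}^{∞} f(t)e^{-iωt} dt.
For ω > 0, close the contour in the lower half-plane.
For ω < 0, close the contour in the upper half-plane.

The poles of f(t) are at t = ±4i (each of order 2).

Let g(z) = f(z)e^{-iωz}; for large |z| the factor e^{-iωz} decays in the lower half-plane when ω > 0 and in the upper half-plane when ω < 0.

Case ω > 0 (lower half-plane, clockwise contour ⇒ F(ω) = -2πi·ΣRes):
  Res_{z = - 4 i} g(z) = \frac{\omega e^{- 4 \omega}}{8} (pole of order 2)
  F(ω) = -2πi·ΣRes = - \frac{i \pi \omega e^{- 4 \omega}}{4}

Case ω < 0 (upper half-plane, counterclockwise contour ⇒ F(ω) = +2πi·ΣRes):
  Res_{z = 4 i} g(z) = - \frac{\omega e^{4 \omega}}{8} (pole of order 2)
  F(ω) = 2πi·ΣRes = - \frac{i \pi \omega e^{4 \omega}}{4}

Both cases combine into a single formula in |ω|:

F(ω) = - \frac{i \pi \omega e^{- 4 \left|{\omega}\right|}}{4}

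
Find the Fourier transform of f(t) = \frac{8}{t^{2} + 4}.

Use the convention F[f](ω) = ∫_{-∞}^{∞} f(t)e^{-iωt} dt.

F(ω) = 4 \pi e^{- 2 \left|{\omega}\right|}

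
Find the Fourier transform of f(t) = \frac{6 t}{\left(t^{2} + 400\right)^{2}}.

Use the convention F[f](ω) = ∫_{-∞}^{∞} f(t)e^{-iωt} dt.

F(ω) = - \frac{3 i \pi \omega e^{- 20 \left|{\omega}\right|}}{20}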